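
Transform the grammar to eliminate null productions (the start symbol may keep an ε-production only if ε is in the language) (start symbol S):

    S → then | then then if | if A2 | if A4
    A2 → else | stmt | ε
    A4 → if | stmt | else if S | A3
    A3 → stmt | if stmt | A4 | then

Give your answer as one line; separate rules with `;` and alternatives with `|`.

S → then | then then if | if A2 | if | if A4; A2 → else | stmt; A4 → if | stmt | else if S | A3; A3 → stmt | if stmt | A4 | then

Nullable nonterminals: {A2}.
ε ∉ L(G), so no ε-production is kept.
Add the nullable-subset variants: S → if A2 gives if A2 | if.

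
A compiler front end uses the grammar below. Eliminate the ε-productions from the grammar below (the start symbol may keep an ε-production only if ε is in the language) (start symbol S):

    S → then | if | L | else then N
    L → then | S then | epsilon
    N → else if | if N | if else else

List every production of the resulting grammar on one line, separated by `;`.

S → then | if | L | else then N | ε; L → then | S then; N → else if | if N | if else else

The nullable symbols are {L, S}.
ε ∈ L(G) since S is nullable, so keep S → ε.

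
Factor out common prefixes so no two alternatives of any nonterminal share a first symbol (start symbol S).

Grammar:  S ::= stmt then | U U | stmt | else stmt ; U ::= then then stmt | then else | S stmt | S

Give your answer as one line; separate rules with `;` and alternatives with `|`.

S ::= U U | else stmt | stmt S'; U ::= then U' | S U''; S' ::= then | eps; U' ::= then stmt | else; U'' ::= stmt | eps

S has alternatives sharing prefix 'stmt': factor to S → stmt S' with S' → then | ε.
U has alternatives sharing prefix 'then': factor to U → then U' with U' → then stmt | else.
U has alternatives sharing prefix 'S': factor to U → S U'' with U'' → stmt | ε.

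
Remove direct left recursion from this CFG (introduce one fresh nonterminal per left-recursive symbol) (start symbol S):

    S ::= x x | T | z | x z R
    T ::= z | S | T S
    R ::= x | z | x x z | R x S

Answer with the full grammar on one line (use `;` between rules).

T, R are directly left-recursive.
For T: α = {S}, β = {z, S}. Rewrite as T → β T' and T' → α T' | ε.
For R: α = {x S}, β = {x, z, x x z}. Rewrite as R → β R' and R' → α R' | ε.

S ::= x x | T | z | x z R; T ::= z T' | S T'; R ::= x R' | z R' | x x z R'; T' ::= S T' | ε; R' ::= x S R' | ε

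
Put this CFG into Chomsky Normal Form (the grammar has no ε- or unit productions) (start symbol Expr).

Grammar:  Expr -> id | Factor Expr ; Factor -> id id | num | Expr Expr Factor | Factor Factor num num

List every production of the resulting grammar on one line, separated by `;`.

Introduce a nonterminal for each terminal appearing in a rule of length ≥ 2: X1 → id, X2 → num.
Binarize each right-hand side of length ≥ 3 by chaining fresh nonterminals (Y1, Y2, …): affected rules were Factor → Expr Expr Factor; Factor → Factor Factor X2 X2.

Expr -> id | Factor Expr; Factor -> X1 X1 | num | Expr Y1 | Factor Y2; X1 -> id; X2 -> num; Y1 -> Expr Factor; Y2 -> Factor Y3; Y3 -> X2 X2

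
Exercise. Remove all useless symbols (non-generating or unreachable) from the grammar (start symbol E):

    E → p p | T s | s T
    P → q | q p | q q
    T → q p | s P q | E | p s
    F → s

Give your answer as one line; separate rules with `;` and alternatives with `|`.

E → p p | T s | s T; P → q | q p | q q; T → q p | s P q | E | p s

Generating nonterminals: {E, F, P, T}.
Reachable from E after that: {E, P, T}.
Removed useless symbols: {F} and every production mentioning them.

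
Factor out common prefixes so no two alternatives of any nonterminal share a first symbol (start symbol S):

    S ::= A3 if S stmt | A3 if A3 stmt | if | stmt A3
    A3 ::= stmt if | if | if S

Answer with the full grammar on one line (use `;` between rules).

S has alternatives sharing prefix 'A3 if': factor to S → A3 if S' with S' → S stmt | A3 stmt.
A3 has alternatives sharing prefix 'if': factor to A3 → if A3' with A3' → ε | S.

S ::= if | stmt A3 | A3 if S'; A3 ::= stmt if | if A3'; S' ::= S stmt | A3 stmt; A3' ::= epsilon | S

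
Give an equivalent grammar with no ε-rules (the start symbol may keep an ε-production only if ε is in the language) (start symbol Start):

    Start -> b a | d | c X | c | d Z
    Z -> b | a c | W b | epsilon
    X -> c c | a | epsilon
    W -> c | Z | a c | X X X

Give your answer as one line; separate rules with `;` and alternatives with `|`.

Nullable nonterminals: {W, X, Z}.
ε ∉ L(G), so no ε-production is kept.
Add the nullable-subset variants: Start → c X gives c X | c. W → X X X gives X X X | X X | X.

Start -> b a | d | c X | c | d Z; Z -> b | a c | W b; X -> c c | a; W -> c | Z | a c | X X X | X X | X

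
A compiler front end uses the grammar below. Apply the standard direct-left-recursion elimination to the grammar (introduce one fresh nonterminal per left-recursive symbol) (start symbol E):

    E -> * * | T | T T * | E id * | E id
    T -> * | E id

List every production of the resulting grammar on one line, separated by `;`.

Directly left-recursive nonterminal: E.
For E: α = {id *, id}, β = {* *, T, T T *}. Rewrite as E → β E' and E' → α E' | ε.

E -> * * E' | T E' | T T * E'; T -> * | E id; E' -> id * E' | id E' | ε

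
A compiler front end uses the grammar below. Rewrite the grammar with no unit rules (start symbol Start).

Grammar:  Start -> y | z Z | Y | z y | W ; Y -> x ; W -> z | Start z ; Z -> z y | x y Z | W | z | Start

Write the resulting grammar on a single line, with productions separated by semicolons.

Unit pairs: Start ⇒* {W, Y}; Z ⇒* {Start, W, Y}.
Replace each nonterminal's rules with the union of the non-unit rules of every nonterminal it unit-derives.

Start -> y | z Z | z y | z | Start z | x; Y -> x; W -> z | Start z; Z -> z y | x y Z | z | y | z Z | x | Start z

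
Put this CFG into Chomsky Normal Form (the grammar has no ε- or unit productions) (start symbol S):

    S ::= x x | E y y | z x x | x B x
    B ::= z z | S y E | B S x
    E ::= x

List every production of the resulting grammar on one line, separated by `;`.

S ::= X1 X1 | E Y1 | X3 Y2 | X1 Y3; B ::= X3 X3 | S Y4 | B Y5; E ::= x; X1 ::= x; X2 ::= y; X3 ::= z; Y1 ::= X2 X2; Y2 ::= X1 X1; Y3 ::= B X1; Y4 ::= X2 E; Y5 ::= S X1

Introduce a nonterminal for each terminal appearing in a rule of length ≥ 2: X1 → x, X2 → y, X3 → z.
Binarize each right-hand side of length ≥ 3 by chaining fresh nonterminals (Y1, Y2, …): affected rules were S → E X2 X2; S → X3 X1 X1; S → X1 B X1; B → S X2 E.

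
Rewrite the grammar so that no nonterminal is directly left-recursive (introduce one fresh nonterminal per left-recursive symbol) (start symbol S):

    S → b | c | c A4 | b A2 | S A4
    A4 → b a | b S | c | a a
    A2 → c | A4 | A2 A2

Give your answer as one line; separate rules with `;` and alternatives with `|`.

S, A2 are directly left-recursive.
For S: α = {A4}, β = {b, c, c A4, b A2}. Rewrite as S → β S' and S' → α S' | ε.
For A2: α = {A2}, β = {c, A4}. Rewrite as A2 → β A2' and A2' → α A2' | ε.

S → b S' | c S' | c A4 S' | b A2 S'; A4 → b a | b S | c | a a; A2 → c A2' | A4 A2'; S' → A4 S' | ε; A2' → A2 A2' | ε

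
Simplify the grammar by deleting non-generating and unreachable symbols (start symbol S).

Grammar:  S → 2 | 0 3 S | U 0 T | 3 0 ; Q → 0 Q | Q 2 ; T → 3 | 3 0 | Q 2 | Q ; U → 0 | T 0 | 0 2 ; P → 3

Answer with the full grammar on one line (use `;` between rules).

S → 2 | 0 3 S | U 0 T | 3 0; T → 3 | 3 0; U → 0 | T 0 | 0 2

Generating nonterminals: {P, S, T, U}.
Reachable from S after that: {S, T, U}.
Removed useless symbols: {P, Q} and every production mentioning them.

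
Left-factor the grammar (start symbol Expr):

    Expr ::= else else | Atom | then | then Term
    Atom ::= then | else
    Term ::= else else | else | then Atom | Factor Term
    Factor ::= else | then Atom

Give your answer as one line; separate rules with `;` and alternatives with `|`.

Expr ::= else else | Atom | then Expr1; Atom ::= then | else; Term ::= then Atom | Factor Term | else Term1; Factor ::= else | then Atom; Expr1 ::= ε | Term; Term1 ::= else | ε

Expr has alternatives sharing prefix 'then': factor to Expr → then Expr1 with Expr1 → ε | Term.
Term has alternatives sharing prefix 'else': factor to Term → else Term1 with Term1 → else | ε.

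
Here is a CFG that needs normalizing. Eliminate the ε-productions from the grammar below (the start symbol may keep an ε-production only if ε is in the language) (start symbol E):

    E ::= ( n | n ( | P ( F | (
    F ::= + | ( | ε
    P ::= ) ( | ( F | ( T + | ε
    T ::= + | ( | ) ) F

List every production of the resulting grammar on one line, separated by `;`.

Nullable set = {F, P}.
ε ∉ L(G), so no ε-production is kept.
Add the nullable-subset variants: E → P ( F gives P ( F | P ( | ( F | (. P → ( F gives ( F | (. T → ) ) F gives ) ) F | ) ).

E ::= ( n | n ( | P ( F | P ( | ( F | (; F ::= + | (; P ::= ) ( | ( F | ( | ( T +; T ::= + | ( | ) ) F | ) )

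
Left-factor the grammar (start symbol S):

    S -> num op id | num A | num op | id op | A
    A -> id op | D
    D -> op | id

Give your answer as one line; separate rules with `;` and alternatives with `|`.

S has alternatives sharing prefix 'num': factor to S → num S' with S' → op id | A | op.
S' has alternatives sharing prefix 'op': factor to S' → op S'' with S'' → id | ε.

S -> id op | A | num S'; A -> id op | D; D -> op | id; S' -> A | op S''; S'' -> id | ε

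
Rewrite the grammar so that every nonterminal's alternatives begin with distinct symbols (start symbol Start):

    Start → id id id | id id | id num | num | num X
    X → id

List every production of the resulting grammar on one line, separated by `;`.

Start has alternatives sharing prefix 'id': factor to Start → id Start1 with Start1 → id id | id | num.
Start has alternatives sharing prefix 'num': factor to Start → num Start2 with Start2 → ε | X.
Start1 has alternatives sharing prefix 'id': factor to Start1 → id Start11 with Start11 → id | ε.

Start → id Start1 | num Start2; X → id; Start1 → num | id Start11; Start2 → eps | X; Start11 → id | eps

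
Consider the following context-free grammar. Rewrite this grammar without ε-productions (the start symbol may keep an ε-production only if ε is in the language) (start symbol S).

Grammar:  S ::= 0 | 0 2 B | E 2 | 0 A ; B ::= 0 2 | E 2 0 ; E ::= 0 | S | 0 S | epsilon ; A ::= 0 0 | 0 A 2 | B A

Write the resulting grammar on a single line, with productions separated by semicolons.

S ::= 0 | 0 2 B | E 2 | 2 | 0 A; B ::= 0 2 | E 2 0 | 2 0; E ::= 0 | S | 0 S; A ::= 0 0 | 0 A 2 | B A

Nullable nonterminals: {E}.
ε ∉ L(G), so no ε-production is kept.
Expand every rule over subsets of its nullable positions: S → E 2 gives E 2 | 2. B → E 2 0 gives E 2 0 | 2 0.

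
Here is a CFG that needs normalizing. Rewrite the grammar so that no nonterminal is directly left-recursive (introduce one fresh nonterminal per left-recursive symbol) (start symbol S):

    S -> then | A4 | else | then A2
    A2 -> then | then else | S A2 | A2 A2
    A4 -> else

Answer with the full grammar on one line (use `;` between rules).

S -> then | A4 | else | then A2; A2 -> then A2' | then else A2' | S A2 A2'; A4 -> else; A2' -> A2 A2' | ε

A2 is directly left-recursive.
For A2: α = {A2}, β = {then, then else, S A2}. Rewrite as A2 → β A2' and A2' → α A2' | ε.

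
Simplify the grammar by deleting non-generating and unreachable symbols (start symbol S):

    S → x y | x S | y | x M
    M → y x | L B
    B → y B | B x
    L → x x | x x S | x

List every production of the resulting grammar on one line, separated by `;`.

S → x y | x S | y | x M; M → y x

Generating nonterminals: {L, M, S}.
Reachable from S after that: {M, S}.
Removed useless symbols: {B, L} and every production mentioning them.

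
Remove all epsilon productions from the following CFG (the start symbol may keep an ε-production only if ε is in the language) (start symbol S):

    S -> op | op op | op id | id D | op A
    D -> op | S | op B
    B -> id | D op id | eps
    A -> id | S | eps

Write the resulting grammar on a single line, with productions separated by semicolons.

Nullable nonterminals: {A, B}.
ε ∉ L(G), so no ε-production is kept.

S -> op | op op | op id | id D | op A; D -> op | S | op B; B -> id | D op id; A -> id | S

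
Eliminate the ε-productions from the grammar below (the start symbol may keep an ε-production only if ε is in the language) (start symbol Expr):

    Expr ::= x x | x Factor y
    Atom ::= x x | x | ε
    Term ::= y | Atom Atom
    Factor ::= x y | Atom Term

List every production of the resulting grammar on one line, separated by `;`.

Expr ::= x x | x Factor y | x y; Atom ::= x x | x; Term ::= y | Atom Atom | Atom; Factor ::= x y | Atom Term | Atom | Term

The nullable symbols are {Atom, Factor, Term}.
ε ∉ L(G), so no ε-production is kept.
Add the nullable-subset variants: Expr → x Factor y gives x Factor y | x y. Term → Atom Atom gives Atom Atom | Atom. Factor → Atom Term gives Atom Term | Atom | Term.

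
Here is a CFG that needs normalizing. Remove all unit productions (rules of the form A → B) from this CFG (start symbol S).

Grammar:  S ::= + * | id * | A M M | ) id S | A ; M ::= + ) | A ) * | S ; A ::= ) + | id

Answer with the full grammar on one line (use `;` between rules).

S ::= + * | id * | A M M | ) id S | ) + | id; M ::= ) + | id | + * | id * | A M M | ) id S | + ) | A ) *; A ::= ) + | id

Unit pairs: M ⇒* {A, S}; S ⇒* {A}.
For every A with A ⇒* B via unit rules, add B's non-unit alternatives to A; then delete every rule of the form X → Y.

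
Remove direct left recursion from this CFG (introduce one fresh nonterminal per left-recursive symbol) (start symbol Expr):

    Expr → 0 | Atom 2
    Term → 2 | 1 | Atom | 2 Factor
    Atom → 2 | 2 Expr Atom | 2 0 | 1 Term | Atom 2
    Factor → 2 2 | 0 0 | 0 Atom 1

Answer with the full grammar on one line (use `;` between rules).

Atom is directly left-recursive.
For Atom: α = {2}, β = {2, 2 Expr Atom, 2 0, 1 Term}. Rewrite as Atom → β Atom1 and Atom1 → α Atom1 | ε.

Expr → 0 | Atom 2; Term → 2 | 1 | Atom | 2 Factor; Atom → 2 Atom1 | 2 Expr Atom Atom1 | 2 0 Atom1 | 1 Term Atom1; Factor → 2 2 | 0 0 | 0 Atom 1; Atom1 → 2 Atom1 | ε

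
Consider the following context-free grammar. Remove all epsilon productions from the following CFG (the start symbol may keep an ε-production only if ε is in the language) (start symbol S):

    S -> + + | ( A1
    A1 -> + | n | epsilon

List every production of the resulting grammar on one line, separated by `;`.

Nullable set = {A1}.
ε ∉ L(G), so no ε-production is kept.
Expand every rule over subsets of its nullable positions: S → ( A1 gives ( A1 | (.

S -> + + | ( A1 | (; A1 -> + | n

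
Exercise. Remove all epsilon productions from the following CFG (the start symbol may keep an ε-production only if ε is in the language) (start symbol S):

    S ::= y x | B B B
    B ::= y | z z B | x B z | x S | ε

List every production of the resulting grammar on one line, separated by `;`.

Nullable nonterminals: {B, S}.
ε ∈ L(G) since S is nullable, so keep S → ε.
Add the nullable-subset variants: S → B B B gives B B B | B B | B. B → z z B gives z z B | z z. B → x B z gives x B z | x z. B → x S gives x S | x.

S ::= y x | B B B | B B | B | ε; B ::= y | z z B | z z | x B z | x z | x S | x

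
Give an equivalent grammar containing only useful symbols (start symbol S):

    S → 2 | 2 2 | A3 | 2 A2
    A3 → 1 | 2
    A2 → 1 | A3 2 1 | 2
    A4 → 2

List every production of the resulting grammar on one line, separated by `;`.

S → 2 | 2 2 | A3 | 2 A2; A3 → 1 | 2; A2 → 1 | A3 2 1 | 2

Generating nonterminals: {A2, A3, A4, S}.
Reachable from S after that: {A2, A3, S}.
Removed useless symbols: {A4} and every production mentioning them.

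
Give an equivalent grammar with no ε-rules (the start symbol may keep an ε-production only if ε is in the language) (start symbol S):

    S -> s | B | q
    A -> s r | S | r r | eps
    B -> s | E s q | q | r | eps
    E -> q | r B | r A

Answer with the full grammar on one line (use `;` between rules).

S -> s | B | q | eps; A -> s r | S | r r; B -> s | E s q | q | r; E -> q | r B | r | r A

Nullable set = {A, B, S}.
ε ∈ L(G) since S is nullable, so keep S → ε.
For each production, add variants omitting each subset of nullable occurrences: E → r B gives r B | r.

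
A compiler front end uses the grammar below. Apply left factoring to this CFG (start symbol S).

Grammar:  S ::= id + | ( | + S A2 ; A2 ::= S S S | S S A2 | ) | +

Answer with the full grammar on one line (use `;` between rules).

A2 has alternatives sharing prefix 'S S': factor to A2 → S S A2' with A2' → S | A2.

S ::= id + | ( | + S A2; A2 ::= ) | + | S S A2'; A2' ::= S | A2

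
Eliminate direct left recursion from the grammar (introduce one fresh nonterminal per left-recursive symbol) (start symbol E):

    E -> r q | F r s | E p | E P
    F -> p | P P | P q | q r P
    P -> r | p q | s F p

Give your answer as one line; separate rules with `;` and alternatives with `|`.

Left recursion appears on E.
For E: α = {p, P}, β = {r q, F r s}. Rewrite as E → β E' and E' → α E' | ε.

E -> r q E' | F r s E'; F -> p | P P | P q | q r P; P -> r | p q | s F p; E' -> p E' | P E' | ε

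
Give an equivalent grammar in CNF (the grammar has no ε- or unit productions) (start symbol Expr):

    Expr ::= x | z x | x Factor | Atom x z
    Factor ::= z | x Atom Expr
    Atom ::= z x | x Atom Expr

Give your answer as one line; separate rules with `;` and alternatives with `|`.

Introduce a nonterminal for each terminal appearing in a rule of length ≥ 2: X1 → z, X2 → x.
Binarize each right-hand side of length ≥ 3 by chaining fresh nonterminals (Y1, Y2, …): affected rules were Expr → Atom X2 X1; Factor → X2 Atom Expr; Atom → X2 Atom Expr.

Expr ::= x | X1 X2 | X2 Factor | Atom Y1; Factor ::= z | X2 Y2; Atom ::= X1 X2 | X2 Y3; X1 ::= z; X2 ::= x; Y1 ::= X2 X1; Y2 ::= Atom Expr; Y3 ::= Atom Expr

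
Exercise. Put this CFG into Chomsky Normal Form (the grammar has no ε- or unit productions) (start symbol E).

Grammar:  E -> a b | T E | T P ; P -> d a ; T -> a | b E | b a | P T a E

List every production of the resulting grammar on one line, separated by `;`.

E -> X1 X2 | T E | T P; P -> X3 X1; T -> a | X2 E | X2 X1 | P Y1; X1 -> a; X2 -> b; X3 -> d; Y1 -> T Y2; Y2 -> X1 E

Introduce a nonterminal for each terminal appearing in a rule of length ≥ 2: X1 → a, X2 → b, X3 → d.
Binarize each right-hand side of length ≥ 3 by chaining fresh nonterminals (Y1, Y2, …): affected rules were T → P T X1 E.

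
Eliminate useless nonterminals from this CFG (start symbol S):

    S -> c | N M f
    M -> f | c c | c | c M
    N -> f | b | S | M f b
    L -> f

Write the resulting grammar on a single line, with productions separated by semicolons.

S -> c | N M f; M -> f | c c | c | c M; N -> f | b | S | M f b

Generating nonterminals: {L, M, N, S}.
Reachable from S after that: {M, N, S}.
Removed useless symbols: {L} and every production mentioning them.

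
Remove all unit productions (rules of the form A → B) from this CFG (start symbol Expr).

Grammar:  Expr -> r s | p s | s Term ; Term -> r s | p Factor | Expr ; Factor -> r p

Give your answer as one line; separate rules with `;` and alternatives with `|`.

Unit pairs: Term ⇒* {Expr}.
Replace each nonterminal's rules with the union of the non-unit rules of every nonterminal it unit-derives.

Expr -> r s | p s | s Term; Term -> r s | p Factor | p s | s Term; Factor -> r p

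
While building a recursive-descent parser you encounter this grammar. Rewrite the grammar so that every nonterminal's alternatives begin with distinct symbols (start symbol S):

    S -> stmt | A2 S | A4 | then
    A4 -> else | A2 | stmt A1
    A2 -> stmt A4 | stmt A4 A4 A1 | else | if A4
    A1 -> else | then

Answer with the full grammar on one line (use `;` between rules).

A2 has alternatives sharing prefix 'stmt A4': factor to A2 → stmt A4 A2' with A2' → ε | A4 A1.

S -> stmt | A2 S | A4 | then; A4 -> else | A2 | stmt A1; A2 -> else | if A4 | stmt A4 A2'; A1 -> else | then; A2' -> ε | A4 A1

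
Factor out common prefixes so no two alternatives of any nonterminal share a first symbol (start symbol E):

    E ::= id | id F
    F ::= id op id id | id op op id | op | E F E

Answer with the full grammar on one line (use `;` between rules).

E has alternatives sharing prefix 'id': factor to E → id E' with E' → ε | F.
F has alternatives sharing prefix 'id op': factor to F → id op F' with F' → id id | op id.

E ::= id E'; F ::= op | E F E | id op F'; E' ::= eps | F; F' ::= id id | op id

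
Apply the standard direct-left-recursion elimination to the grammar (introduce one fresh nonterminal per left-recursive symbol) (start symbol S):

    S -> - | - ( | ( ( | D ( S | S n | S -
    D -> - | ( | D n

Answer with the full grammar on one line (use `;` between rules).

S -> - S' | - ( S' | ( ( S' | D ( S S'; D -> - D' | ( D'; S' -> n S' | - S' | ε; D' -> n D' | ε

Directly left-recursive nonterminals: S, D.
For S: α = {n, -}, β = {-, - (, ( (, D ( S}. Rewrite as S → β S' and S' → α S' | ε.
For D: α = {n}, β = {-, (}. Rewrite as D → β D' and D' → α D' | ε.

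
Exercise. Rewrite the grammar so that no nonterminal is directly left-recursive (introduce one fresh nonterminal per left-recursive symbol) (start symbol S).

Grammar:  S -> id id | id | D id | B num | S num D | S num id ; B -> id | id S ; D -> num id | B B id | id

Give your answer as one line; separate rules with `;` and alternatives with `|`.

S -> id id S' | id S' | D id S' | B num S'; B -> id | id S; D -> num id | B B id | id; S' -> num D S' | num id S' | ε

Directly left-recursive nonterminal: S.
For S: α = {num D, num id}, β = {id id, id, D id, B num}. Rewrite as S → β S' and S' → α S' | ε.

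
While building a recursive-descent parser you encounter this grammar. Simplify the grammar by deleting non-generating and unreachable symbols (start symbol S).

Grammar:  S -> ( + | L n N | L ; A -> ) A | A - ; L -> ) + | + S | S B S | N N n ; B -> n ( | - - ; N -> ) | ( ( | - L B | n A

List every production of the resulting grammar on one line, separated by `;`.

S -> ( + | L n N | L; L -> ) + | + S | S B S | N N n; B -> n ( | - -; N -> ) | ( ( | - L B

Generating nonterminals: {B, L, N, S}.
Reachable from S after that: {B, L, N, S}.
Removed useless symbols: {A} and every production mentioning them.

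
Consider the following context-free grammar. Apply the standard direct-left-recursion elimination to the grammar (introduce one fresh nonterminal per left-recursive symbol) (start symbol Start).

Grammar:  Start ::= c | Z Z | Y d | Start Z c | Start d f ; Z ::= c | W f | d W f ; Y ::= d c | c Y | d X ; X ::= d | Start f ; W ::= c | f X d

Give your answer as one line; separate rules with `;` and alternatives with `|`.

Start ::= c Start1 | Z Z Start1 | Y d Start1; Z ::= c | W f | d W f; Y ::= d c | c Y | d X; X ::= d | Start f; W ::= c | f X d; Start1 ::= Z c Start1 | d f Start1 | eps

Directly left-recursive nonterminal: Start.
For Start: α = {Z c, d f}, β = {c, Z Z, Y d}. Rewrite as Start → β Start1 and Start1 → α Start1 | ε.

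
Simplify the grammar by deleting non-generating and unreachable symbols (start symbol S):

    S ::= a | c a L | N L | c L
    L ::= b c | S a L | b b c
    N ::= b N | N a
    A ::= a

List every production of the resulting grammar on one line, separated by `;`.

S ::= a | c a L | c L; L ::= b c | S a L | b b c

Generating nonterminals: {A, L, S}.
Reachable from S after that: {L, S}.
Removed useless symbols: {A, N} and every production mentioning them.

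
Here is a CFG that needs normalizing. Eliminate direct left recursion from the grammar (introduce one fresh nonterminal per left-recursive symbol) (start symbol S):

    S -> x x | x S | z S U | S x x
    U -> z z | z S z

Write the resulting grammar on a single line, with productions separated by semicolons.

S -> x x S' | x S S' | z S U S'; U -> z z | z S z; S' -> x x S' | ε

Directly left-recursive nonterminal: S.
For S: α = {x x}, β = {x x, x S, z S U}. Rewrite as S → β S' and S' → α S' | ε.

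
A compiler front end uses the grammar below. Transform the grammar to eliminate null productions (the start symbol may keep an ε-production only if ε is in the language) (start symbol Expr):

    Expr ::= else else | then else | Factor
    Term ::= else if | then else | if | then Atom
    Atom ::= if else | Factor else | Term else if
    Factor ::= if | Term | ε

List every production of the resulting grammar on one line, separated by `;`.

Expr ::= else else | then else | Factor | ε; Term ::= else if | then else | if | then Atom; Atom ::= if else | Factor else | else | Term else if; Factor ::= if | Term

Nullable set = {Expr, Factor}.
ε ∈ L(G) since Expr is nullable, so keep Expr → ε.
Add the nullable-subset variants: Atom → Factor else gives Factor else | else.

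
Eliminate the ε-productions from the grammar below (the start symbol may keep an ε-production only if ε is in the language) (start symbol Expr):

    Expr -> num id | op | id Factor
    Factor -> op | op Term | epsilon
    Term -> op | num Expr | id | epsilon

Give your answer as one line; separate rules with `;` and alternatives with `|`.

Expr -> num id | op | id Factor | id; Factor -> op | op Term; Term -> op | num Expr | id

Nullable set = {Factor, Term}.
ε ∉ L(G), so no ε-production is kept.
Add the nullable-subset variants: Expr → id Factor gives id Factor | id.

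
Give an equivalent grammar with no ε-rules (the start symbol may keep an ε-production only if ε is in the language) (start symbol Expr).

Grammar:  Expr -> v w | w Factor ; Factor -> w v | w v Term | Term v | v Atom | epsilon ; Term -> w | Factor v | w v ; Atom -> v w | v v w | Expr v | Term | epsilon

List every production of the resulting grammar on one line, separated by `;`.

Expr -> v w | w Factor | w; Factor -> w v | w v Term | Term v | v Atom | v; Term -> w | Factor v | v | w v; Atom -> v w | v v w | Expr v | Term

Nullable set = {Atom, Factor}.
ε ∉ L(G), so no ε-production is kept.
Expand every rule over subsets of its nullable positions: Expr → w Factor gives w Factor | w. Factor → v Atom gives v Atom | v. Term → Factor v gives Factor v | v.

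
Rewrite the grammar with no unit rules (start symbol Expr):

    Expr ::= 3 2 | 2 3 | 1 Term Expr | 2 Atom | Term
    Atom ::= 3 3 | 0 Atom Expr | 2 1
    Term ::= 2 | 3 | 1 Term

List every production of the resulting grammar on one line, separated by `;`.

Unit pairs: Expr ⇒* {Term}.
For every A with A ⇒* B via unit rules, add B's non-unit alternatives to A; then delete every rule of the form X → Y.

Expr ::= 2 | 3 | 1 Term | 3 2 | 2 3 | 1 Term Expr | 2 Atom; Atom ::= 3 3 | 0 Atom Expr | 2 1; Term ::= 2 | 3 | 1 Term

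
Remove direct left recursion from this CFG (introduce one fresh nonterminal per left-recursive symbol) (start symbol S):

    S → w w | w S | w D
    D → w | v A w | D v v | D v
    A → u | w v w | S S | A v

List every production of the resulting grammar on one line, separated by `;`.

Left recursion appears on D, A.
For D: α = {v v, v}, β = {w, v A w}. Rewrite as D → β D' and D' → α D' | ε.
For A: α = {v}, β = {u, w v w, S S}. Rewrite as A → β A' and A' → α A' | ε.

S → w w | w S | w D; D → w D' | v A w D'; A → u A' | w v w A' | S S A'; D' → v v D' | v D' | ε; A' → v A' | ε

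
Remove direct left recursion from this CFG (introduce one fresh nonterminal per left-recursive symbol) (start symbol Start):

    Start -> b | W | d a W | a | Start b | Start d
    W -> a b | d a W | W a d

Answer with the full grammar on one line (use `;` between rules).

Start -> b Start1 | W Start1 | d a W Start1 | a Start1; W -> a b W1 | d a W W1; Start1 -> b Start1 | d Start1 | ε; W1 -> a d W1 | ε

Start, W are directly left-recursive.
For Start: α = {b, d}, β = {b, W, d a W, a}. Rewrite as Start → β Start1 and Start1 → α Start1 | ε.
For W: α = {a d}, β = {a b, d a W}. Rewrite as W → β W1 and W1 → α W1 | ε.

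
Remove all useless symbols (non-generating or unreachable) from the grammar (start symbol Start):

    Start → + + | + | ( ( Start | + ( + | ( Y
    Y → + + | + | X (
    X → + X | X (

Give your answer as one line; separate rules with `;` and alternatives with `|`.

Start → + + | + | ( ( Start | + ( + | ( Y; Y → + + | +

Generating nonterminals: {Start, Y}.
Reachable from Start after that: {Start, Y}.
Removed useless symbols: {X} and every production mentioning them.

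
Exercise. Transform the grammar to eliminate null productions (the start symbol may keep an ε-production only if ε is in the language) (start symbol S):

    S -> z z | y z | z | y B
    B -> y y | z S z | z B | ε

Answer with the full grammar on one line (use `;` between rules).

S -> z z | y z | z | y B | y; B -> y y | z S z | z B | z

The nullable symbols are {B}.
ε ∉ L(G), so no ε-production is kept.
Expand every rule over subsets of its nullable positions: S → y B gives y B | y. B → z B gives z B | z.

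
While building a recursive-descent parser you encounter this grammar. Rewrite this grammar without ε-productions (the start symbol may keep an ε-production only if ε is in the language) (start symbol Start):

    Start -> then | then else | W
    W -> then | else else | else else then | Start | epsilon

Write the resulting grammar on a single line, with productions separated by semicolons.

Start -> then | then else | W | ε; W -> then | else else | else else then | Start

The nullable symbols are {Start, W}.
ε ∈ L(G) since Start is nullable, so keep Start → ε.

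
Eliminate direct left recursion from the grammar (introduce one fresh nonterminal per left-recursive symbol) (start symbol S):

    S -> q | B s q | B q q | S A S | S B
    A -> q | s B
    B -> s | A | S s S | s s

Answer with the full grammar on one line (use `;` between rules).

S -> q S' | B s q S' | B q q S'; A -> q | s B; B -> s | A | S s S | s s; S' -> A S S' | B S' | ε

S is directly left-recursive.
For S: α = {A S, B}, β = {q, B s q, B q q}. Rewrite as S → β S' and S' → α S' | ε.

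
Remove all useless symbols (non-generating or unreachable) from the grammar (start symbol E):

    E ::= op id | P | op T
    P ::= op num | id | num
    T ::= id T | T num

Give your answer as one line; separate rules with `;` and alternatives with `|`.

Generating nonterminals: {E, P}.
Reachable from E after that: {E, P}.
Removed useless symbols: {T} and every production mentioning them.

E ::= op id | P; P ::= op num | id | num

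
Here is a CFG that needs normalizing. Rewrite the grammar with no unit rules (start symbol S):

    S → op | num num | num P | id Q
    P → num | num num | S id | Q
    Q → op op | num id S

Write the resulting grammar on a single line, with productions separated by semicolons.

Unit pairs: P ⇒* {Q}.
Replace each nonterminal's rules with the union of the non-unit rules of every nonterminal it unit-derives.

S → op | num num | num P | id Q; P → num | num num | S id | op op | num id S; Q → op op | num id S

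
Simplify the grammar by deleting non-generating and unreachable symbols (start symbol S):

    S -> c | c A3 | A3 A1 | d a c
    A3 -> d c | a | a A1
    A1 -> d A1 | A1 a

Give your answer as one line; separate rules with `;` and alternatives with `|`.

Generating nonterminals: {A3, S}.
Reachable from S after that: {A3, S}.
Removed useless symbols: {A1} and every production mentioning them.

S -> c | c A3 | d a c; A3 -> d c | a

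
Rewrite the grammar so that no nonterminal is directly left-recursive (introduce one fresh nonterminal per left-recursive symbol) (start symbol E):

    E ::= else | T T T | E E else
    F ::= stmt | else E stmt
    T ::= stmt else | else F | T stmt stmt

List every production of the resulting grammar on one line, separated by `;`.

E ::= else E' | T T T E'; F ::= stmt | else E stmt; T ::= stmt else T' | else F T'; E' ::= E else E' | ε; T' ::= stmt stmt T' | ε

Left recursion appears on E, T.
For E: α = {E else}, β = {else, T T T}. Rewrite as E → β E' and E' → α E' | ε.
For T: α = {stmt stmt}, β = {stmt else, else F}. Rewrite as T → β T' and T' → α T' | ε.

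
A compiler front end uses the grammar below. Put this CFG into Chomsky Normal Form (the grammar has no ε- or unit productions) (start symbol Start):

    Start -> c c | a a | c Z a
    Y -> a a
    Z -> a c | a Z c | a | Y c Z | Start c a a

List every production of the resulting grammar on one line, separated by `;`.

Start -> X1 X1 | X2 X2 | X1 Y1; Y -> X2 X2; Z -> X2 X1 | X2 Y2 | a | Y Y3 | Start Y4; X1 -> c; X2 -> a; Y1 -> Z X2; Y2 -> Z X1; Y3 -> X1 Z; Y4 -> X1 Y5; Y5 -> X2 X2

Introduce a nonterminal for each terminal appearing in a rule of length ≥ 2: X1 → c, X2 → a.
Binarize each right-hand side of length ≥ 3 by chaining fresh nonterminals (Y1, Y2, …): affected rules were Start → X1 Z X2; Z → X2 Z X1; Z → Y X1 Z; Z → Start X1 X2 X2.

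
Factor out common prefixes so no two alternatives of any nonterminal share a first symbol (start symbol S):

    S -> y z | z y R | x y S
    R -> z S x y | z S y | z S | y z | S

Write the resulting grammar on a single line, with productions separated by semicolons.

R has alternatives sharing prefix 'z S': factor to R → z S R' with R' → x y | y | ε.

S -> y z | z y R | x y S; R -> y z | S | z S R'; R' -> x y | y | ε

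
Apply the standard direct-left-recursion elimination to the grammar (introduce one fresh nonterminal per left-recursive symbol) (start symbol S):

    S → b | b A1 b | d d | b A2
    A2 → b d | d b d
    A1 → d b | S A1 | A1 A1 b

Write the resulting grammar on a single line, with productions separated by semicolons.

S → b | b A1 b | d d | b A2; A2 → b d | d b d; A1 → d b A1' | S A1 A1'; A1' → A1 b A1' | eps

A1 is directly left-recursive.
For A1: α = {A1 b}, β = {d b, S A1}. Rewrite as A1 → β A1' and A1' → α A1' | ε.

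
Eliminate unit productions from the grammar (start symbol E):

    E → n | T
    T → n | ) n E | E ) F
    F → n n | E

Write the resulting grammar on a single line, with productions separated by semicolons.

Unit pairs: E ⇒* {T}; F ⇒* {E, T}.
For each unit pair (A, B), copy every non-unit production of B to A, then drop all unit productions.

E → n | ) n E | E ) F; T → n | ) n E | E ) F; F → n | n n | ) n E | E ) F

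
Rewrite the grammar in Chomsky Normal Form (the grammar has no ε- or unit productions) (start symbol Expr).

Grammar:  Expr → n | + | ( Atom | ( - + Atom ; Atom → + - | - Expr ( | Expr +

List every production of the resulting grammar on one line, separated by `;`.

Expr → n | + | X1 Atom | X1 Y1; Atom → X3 X2 | X2 Y3 | Expr X3; X1 → (; X2 → -; X3 → +; Y1 → X2 Y2; Y2 → X3 Atom; Y3 → Expr X1

Introduce a nonterminal for each terminal appearing in a rule of length ≥ 2: X1 → (, X2 → -, X3 → +.
Binarize each right-hand side of length ≥ 3 by chaining fresh nonterminals (Y1, Y2, …): affected rules were Expr → X1 X2 X3 Atom; Atom → X2 Expr X1.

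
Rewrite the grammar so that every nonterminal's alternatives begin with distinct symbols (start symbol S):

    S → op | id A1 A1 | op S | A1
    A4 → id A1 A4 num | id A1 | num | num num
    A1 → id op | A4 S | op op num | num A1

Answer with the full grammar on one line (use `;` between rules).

S has alternatives sharing prefix 'op': factor to S → op S' with S' → ε | S.
A4 has alternatives sharing prefix 'id A1': factor to A4 → id A1 A4' with A4' → A4 num | ε.
A4 has alternatives sharing prefix 'num': factor to A4 → num A4'' with A4'' → ε | num.

S → id A1 A1 | A1 | op S'; A4 → id A1 A4' | num A4''; A1 → id op | A4 S | op op num | num A1; S' → ε | S; A4' → A4 num | ε; A4'' → ε | num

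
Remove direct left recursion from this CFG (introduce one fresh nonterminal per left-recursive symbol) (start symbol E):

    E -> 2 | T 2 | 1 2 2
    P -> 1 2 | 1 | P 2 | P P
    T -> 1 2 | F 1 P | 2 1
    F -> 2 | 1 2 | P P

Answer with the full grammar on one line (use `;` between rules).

Left recursion appears on P.
For P: α = {2, P}, β = {1 2, 1}. Rewrite as P → β P' and P' → α P' | ε.

E -> 2 | T 2 | 1 2 2; P -> 1 2 P' | 1 P'; T -> 1 2 | F 1 P | 2 1; F -> 2 | 1 2 | P P; P' -> 2 P' | P P' | ε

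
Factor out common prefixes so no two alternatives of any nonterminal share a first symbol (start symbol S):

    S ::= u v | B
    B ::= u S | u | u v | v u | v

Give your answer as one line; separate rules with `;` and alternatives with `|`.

B has alternatives sharing prefix 'u': factor to B → u B' with B' → S | ε | v.
B has alternatives sharing prefix 'v': factor to B → v B'' with B'' → u | ε.

S ::= u v | B; B ::= u B' | v B''; B' ::= S | ε | v; B'' ::= u | ε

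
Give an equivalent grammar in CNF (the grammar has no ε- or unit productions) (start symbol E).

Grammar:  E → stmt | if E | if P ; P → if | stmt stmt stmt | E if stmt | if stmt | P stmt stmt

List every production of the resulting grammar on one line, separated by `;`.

E → stmt | X1 E | X1 P; P → if | X2 Y1 | E Y2 | X1 X2 | P Y3; X1 → if; X2 → stmt; Y1 → X2 X2; Y2 → X1 X2; Y3 → X2 X2

Introduce a nonterminal for each terminal appearing in a rule of length ≥ 2: X1 → if, X2 → stmt.
Binarize each right-hand side of length ≥ 3 by chaining fresh nonterminals (Y1, Y2, …): affected rules were P → X2 X2 X2; P → E X1 X2; P → P X2 X2.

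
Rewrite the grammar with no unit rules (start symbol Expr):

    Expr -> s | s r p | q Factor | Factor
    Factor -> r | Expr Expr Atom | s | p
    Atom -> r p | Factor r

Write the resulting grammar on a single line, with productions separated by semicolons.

Expr -> r | Expr Expr Atom | s | p | s r p | q Factor; Factor -> r | Expr Expr Atom | s | p; Atom -> r p | Factor r

Unit pairs: Expr ⇒* {Factor}.
Replace each nonterminal's rules with the union of the non-unit rules of every nonterminal it unit-derives.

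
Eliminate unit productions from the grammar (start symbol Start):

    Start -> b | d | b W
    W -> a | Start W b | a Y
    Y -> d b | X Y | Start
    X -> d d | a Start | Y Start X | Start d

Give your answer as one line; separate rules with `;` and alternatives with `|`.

Start -> b | d | b W; W -> a | Start W b | a Y; Y -> b | d | b W | d b | X Y; X -> d d | a Start | Y Start X | Start d

Unit pairs: Y ⇒* {Start}.
For each unit pair (A, B), copy every non-unit production of B to A, then drop all unit productions.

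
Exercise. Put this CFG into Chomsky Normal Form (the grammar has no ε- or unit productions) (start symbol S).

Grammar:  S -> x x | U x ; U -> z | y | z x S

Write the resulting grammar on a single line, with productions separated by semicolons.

S -> X1 X1 | U X1; U -> z | y | X2 Y1; X1 -> x; X2 -> z; Y1 -> X1 S

Introduce a nonterminal for each terminal appearing in a rule of length ≥ 2: X1 → x, X2 → z.
Binarize each right-hand side of length ≥ 3 by chaining fresh nonterminals (Y1, Y2, …): affected rules were U → X2 X1 S.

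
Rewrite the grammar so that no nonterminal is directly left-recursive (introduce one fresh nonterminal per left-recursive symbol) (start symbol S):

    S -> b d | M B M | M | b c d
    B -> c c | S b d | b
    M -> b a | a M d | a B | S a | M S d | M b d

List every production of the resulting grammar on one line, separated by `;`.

S -> b d | M B M | M | b c d; B -> c c | S b d | b; M -> b a M' | a M d M' | a B M' | S a M'; M' -> S d M' | b d M' | eps

Directly left-recursive nonterminal: M.
For M: α = {S d, b d}, β = {b a, a M d, a B, S a}. Rewrite as M → β M' and M' → α M' | ε.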